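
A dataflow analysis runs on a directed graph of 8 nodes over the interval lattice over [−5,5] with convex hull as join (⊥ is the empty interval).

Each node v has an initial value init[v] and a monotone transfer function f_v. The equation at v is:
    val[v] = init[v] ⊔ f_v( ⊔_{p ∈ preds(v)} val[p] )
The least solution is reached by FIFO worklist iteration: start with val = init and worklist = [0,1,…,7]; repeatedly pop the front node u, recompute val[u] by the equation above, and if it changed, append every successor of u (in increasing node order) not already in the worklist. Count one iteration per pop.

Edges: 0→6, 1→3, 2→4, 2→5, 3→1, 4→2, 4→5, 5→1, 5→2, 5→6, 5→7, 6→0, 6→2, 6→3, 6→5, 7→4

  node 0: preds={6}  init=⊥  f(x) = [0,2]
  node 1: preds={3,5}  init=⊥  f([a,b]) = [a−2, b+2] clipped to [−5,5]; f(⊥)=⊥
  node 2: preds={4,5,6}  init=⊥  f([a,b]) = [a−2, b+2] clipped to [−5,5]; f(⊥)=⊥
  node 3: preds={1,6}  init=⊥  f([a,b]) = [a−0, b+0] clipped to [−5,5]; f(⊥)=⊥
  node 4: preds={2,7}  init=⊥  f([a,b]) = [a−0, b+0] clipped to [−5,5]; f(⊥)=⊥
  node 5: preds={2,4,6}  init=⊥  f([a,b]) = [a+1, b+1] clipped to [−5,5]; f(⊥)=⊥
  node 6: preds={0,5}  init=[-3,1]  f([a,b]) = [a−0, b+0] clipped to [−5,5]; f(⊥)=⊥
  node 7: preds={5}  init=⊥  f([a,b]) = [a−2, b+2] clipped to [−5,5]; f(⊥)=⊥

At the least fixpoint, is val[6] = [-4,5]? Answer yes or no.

yes

Trace (22 dequeues):
  [1] u=0 | in [-3,1] | out [0,2] | prev ⊥ | push {}
  [2] u=1 | in ⊥ | out ⊥ | ==
  [3] u=2 | in [-3,1] | out [-5,3] | prev ⊥ | push {}
  [4] u=3 | in [-3,1] | out [-3,1] | prev ⊥ | push {1}
  [5] u=4 | in [-5,3] | out [-5,3] | prev ⊥ | push {2}
  [6] u=5 | in [-5,3] | out [-4,4] | prev ⊥ | push {}
  [7] u=6 | in [-4,4] | out [-4,4] | prev [-3,1] | push {0,3,5}
  [8] u=7 | in [-4,4] | out [-5,5] | prev ⊥ | push {4}
  [9] u=1 | in [-4,4] | out [-5,5] | prev ⊥ | push {}
  [10] u=2 | in [-5,4] | out [-5,5] | prev [-5,3] | push {}
  [11] u=0 | in [-4,4] | out [0,2] | ==
  [12] u=3 | in [-5,5] | out [-5,5] | prev [-3,1] | push {1}
  [13] u=5 | in [-5,5] | out [-4,5] | prev [-4,4] | push {2,6,7}
  [14] u=4 | in [-5,5] | out [-5,5] | prev [-5,3] | push {5}
  [15] u=1 | in [-5,5] | out [-5,5] | ==
  [16] u=2 | in [-5,5] | out [-5,5] | ==
  [17] u=6 | in [-4,5] | out [-4,5] | prev [-4,4] | push {0,2,3}
  [18] u=7 | in [-4,5] | out [-5,5] | ==
  [19] u=5 | in [-5,5] | out [-4,5] | ==
  [20] u=0 | in [-4,5] | out [0,2] | ==
  [21] u=2 | in [-5,5] | out [-5,5] | ==
  [22] u=3 | in [-5,5] | out [-5,5] | ==

Converged values:
  [0] [0,2]
  [1] [-5,5]
  [2] [-5,5]
  [3] [-5,5]
  [4] [-5,5]
  [5] [-4,5]
  [6] [-4,5]
  [7] [-5,5]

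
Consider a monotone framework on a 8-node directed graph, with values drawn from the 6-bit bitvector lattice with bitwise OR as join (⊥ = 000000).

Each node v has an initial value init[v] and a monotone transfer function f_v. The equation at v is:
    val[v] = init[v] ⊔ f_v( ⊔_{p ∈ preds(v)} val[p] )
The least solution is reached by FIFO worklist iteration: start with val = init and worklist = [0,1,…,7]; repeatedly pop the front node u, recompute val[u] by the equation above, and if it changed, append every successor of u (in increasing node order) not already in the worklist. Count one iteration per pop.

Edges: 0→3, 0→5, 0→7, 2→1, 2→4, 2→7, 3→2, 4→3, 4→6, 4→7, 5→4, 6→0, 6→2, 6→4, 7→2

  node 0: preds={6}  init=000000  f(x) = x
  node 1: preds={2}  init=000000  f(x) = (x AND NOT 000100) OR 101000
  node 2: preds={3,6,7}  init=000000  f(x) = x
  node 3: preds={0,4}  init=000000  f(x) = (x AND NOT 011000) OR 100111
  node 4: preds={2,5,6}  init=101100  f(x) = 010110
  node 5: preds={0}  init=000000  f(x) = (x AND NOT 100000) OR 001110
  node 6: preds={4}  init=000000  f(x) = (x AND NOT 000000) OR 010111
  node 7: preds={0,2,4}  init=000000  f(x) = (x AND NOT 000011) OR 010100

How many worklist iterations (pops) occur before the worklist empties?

17

Trace (17 dequeues):
  [1] u=0 | in 000000 | out 000000 | ==
  [2] u=1 | in 000000 | out 101000 | prev 000000 | push {}
  [3] u=2 | in 000000 | out 000000 | ==
  [4] u=3 | in 101100 | out 100111 | prev 000000 | push {2}
  [5] u=4 | in 000000 | out 111110 | prev 101100 | push {3}
  [6] u=5 | in 000000 | out 001110 | prev 000000 | push {4}
  [7] u=6 | in 111110 | out 111111 | prev 000000 | push {0}
  [8] u=7 | in 111110 | out 111100 | prev 000000 | push {}
  [9] u=2 | in 111111 | out 111111 | prev 000000 | push {1,7}
  [10] u=3 | in 111110 | out 100111 | ==
  [11] u=4 | in 111111 | out 111110 | ==
  [12] u=0 | in 111111 | out 111111 | prev 000000 | push {3,5}
  [13] u=1 | in 111111 | out 111011 | prev 101000 | push {}
  [14] u=7 | in 111111 | out 111100 | ==
  [15] u=3 | in 111111 | out 100111 | ==
  [16] u=5 | in 111111 | out 011111 | prev 001110 | push {4}
  [17] u=4 | in 111111 | out 111110 | ==

Converged values:
  [0] 111111
  [1] 111011
  [2] 111111
  [3] 100111
  [4] 111110
  [5] 011111
  [6] 111111
  [7] 111100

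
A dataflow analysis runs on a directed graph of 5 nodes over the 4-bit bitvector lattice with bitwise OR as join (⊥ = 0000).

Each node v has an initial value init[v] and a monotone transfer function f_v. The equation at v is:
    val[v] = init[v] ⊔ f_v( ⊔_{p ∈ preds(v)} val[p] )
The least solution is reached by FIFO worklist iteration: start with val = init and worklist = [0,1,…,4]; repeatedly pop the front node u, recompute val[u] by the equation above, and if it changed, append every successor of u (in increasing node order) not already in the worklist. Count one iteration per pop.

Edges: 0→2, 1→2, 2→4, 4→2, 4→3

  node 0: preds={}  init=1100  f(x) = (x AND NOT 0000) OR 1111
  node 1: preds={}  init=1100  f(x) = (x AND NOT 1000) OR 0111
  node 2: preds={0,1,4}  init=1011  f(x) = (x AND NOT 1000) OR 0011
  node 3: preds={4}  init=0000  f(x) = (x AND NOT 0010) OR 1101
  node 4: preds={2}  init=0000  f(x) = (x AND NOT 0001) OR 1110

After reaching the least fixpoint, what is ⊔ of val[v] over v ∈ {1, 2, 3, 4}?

Trace (7 dequeues):
  [1] u=0 | in 0000 | out 1111 | prev 1100 | push {}
  [2] u=1 | in 0000 | out 1111 | prev 1100 | push {}
  [3] u=2 | in 1111 | out 1111 | prev 1011 | push {}
  [4] u=3 | in 0000 | out 1101 | prev 0000 | push {}
  [5] u=4 | in 1111 | out 1110 | prev 0000 | push {2,3}
  [6] u=2 | in 1111 | out 1111 | ==
  [7] u=3 | in 1110 | out 1101 | ==

Converged values:
  [0] 1111
  [1] 1111
  [2] 1111
  [3] 1101
  [4] 1110

1111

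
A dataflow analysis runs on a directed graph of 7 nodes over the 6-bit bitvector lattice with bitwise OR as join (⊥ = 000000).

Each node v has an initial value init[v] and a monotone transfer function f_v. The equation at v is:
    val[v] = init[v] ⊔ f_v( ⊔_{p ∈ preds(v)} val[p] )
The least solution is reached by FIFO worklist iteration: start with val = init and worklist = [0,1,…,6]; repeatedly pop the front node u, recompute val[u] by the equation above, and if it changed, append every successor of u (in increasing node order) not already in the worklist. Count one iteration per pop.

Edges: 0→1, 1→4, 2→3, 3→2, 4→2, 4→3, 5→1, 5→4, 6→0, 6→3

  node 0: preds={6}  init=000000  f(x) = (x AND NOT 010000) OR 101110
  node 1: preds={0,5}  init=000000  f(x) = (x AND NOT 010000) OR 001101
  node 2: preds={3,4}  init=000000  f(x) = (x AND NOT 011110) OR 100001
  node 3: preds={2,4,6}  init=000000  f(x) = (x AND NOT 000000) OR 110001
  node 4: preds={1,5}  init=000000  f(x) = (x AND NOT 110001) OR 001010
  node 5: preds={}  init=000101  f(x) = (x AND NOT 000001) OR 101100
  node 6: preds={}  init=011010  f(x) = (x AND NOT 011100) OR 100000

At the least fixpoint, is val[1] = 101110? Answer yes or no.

no

Trace (13 dequeues):
  [1] u=0 | in 011010 | out 101110 | prev 000000 | push {}
  [2] u=1 | in 101111 | out 101111 | prev 000000 | push {}
  [3] u=2 | in 000000 | out 100001 | prev 000000 | push {}
  [4] u=3 | in 111011 | out 111011 | prev 000000 | push {2}
  [5] u=4 | in 101111 | out 001110 | prev 000000 | push {3}
  [6] u=5 | in 000000 | out 101101 | prev 000101 | push {1,4}
  [7] u=6 | in 000000 | out 111010 | prev 011010 | push {0}
  [8] u=2 | in 111111 | out 100001 | ==
  [9] u=3 | in 111111 | out 111111 | prev 111011 | push {2}
  [10] u=1 | in 101111 | out 101111 | ==
  [11] u=4 | in 101111 | out 001110 | ==
  [12] u=0 | in 111010 | out 101110 | ==
  [13] u=2 | in 111111 | out 100001 | ==

Converged values:
  [0] 101110
  [1] 101111
  [2] 100001
  [3] 111111
  [4] 001110
  [5] 101101
  [6] 111010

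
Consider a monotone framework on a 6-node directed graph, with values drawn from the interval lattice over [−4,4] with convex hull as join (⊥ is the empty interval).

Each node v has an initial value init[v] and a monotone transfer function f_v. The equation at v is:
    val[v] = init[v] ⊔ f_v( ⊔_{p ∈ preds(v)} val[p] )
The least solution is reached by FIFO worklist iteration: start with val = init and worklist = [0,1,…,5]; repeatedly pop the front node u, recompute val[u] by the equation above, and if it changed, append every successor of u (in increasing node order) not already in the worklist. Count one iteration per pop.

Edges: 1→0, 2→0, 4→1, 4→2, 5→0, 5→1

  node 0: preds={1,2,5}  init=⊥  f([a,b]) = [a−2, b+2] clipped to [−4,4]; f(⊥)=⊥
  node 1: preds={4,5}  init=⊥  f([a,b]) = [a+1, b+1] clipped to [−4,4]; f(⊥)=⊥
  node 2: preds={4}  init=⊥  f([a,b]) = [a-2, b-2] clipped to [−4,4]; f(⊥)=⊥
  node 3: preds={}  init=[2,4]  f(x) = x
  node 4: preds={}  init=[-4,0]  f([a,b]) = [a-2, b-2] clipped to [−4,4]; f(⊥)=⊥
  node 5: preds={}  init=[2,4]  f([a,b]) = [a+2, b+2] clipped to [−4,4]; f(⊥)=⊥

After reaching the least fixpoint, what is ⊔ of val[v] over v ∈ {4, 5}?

[-4,4]

Trace (7 dequeues):
  [1] u=0 | in [2,4] | out [0,4] | prev ⊥ | push {}
  [2] u=1 | in [-4,4] | out [-3,4] | prev ⊥ | push {0}
  [3] u=2 | in [-4,0] | out [-4,-2] | prev ⊥ | push {}
  [4] u=3 | in ⊥ | out [2,4] | ==
  [5] u=4 | in ⊥ | out [-4,0] | ==
  [6] u=5 | in ⊥ | out [2,4] | ==
  [7] u=0 | in [-4,4] | out [-4,4] | prev [0,4] | push {}

Converged values:
  [0] [-4,4]
  [1] [-3,4]
  [2] [-4,-2]
  [3] [2,4]
  [4] [-4,0]
  [5] [2,4]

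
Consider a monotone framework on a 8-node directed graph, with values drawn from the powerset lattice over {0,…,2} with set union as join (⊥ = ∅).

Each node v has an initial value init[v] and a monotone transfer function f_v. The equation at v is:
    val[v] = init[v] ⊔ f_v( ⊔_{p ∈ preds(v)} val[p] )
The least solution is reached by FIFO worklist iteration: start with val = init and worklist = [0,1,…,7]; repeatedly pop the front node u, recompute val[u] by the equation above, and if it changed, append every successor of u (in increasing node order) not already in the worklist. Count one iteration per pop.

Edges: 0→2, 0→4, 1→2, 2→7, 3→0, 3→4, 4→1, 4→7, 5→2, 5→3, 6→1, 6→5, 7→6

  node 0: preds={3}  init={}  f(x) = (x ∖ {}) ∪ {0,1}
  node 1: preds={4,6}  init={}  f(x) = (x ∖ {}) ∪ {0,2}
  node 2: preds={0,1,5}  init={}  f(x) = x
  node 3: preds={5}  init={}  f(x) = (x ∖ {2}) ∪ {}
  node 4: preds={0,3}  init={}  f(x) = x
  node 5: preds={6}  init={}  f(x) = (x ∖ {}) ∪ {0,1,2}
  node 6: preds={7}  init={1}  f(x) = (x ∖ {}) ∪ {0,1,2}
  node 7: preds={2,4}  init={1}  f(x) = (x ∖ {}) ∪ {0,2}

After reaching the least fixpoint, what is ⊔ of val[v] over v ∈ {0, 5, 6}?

{0,1,2}

Worklist (15 pops):
  #1 pop 0: in={} → {0,1} (was {}); enqueue []
  #2 pop 1: in={1} → {0,1,2} (was {}); enqueue []
  #3 pop 2: in={0,1,2} → {0,1,2} (was {}); enqueue []
  #4 pop 3: in={} → {} (no change)
  #5 pop 4: in={0,1} → {0,1} (was {}); enqueue [1]
  #6 pop 5: in={1} → {0,1,2} (was {}); enqueue [2,3]
  #7 pop 6: in={1} → {0,1,2} (was {1}); enqueue [5]
  #8 pop 7: in={0,1,2} → {0,1,2} (was {1}); enqueue [6]
  #9 pop 1: in={0,1,2} → {0,1,2} (no change)
  #10 pop 2: in={0,1,2} → {0,1,2} (no change)
  #11 pop 3: in={0,1,2} → {0,1} (was {}); enqueue [0,4]
  #12 pop 5: in={0,1,2} → {0,1,2} (no change)
  #13 pop 6: in={0,1,2} → {0,1,2} (no change)
  #14 pop 0: in={0,1} → {0,1} (no change)
  #15 pop 4: in={0,1} → {0,1} (no change)

Fixpoint:
  val[0] = {0,1}
  val[1] = {0,1,2}
  val[2] = {0,1,2}
  val[3] = {0,1}
  val[4] = {0,1}
  val[5] = {0,1,2}
  val[6] = {0,1,2}
  val[7] = {0,1,2}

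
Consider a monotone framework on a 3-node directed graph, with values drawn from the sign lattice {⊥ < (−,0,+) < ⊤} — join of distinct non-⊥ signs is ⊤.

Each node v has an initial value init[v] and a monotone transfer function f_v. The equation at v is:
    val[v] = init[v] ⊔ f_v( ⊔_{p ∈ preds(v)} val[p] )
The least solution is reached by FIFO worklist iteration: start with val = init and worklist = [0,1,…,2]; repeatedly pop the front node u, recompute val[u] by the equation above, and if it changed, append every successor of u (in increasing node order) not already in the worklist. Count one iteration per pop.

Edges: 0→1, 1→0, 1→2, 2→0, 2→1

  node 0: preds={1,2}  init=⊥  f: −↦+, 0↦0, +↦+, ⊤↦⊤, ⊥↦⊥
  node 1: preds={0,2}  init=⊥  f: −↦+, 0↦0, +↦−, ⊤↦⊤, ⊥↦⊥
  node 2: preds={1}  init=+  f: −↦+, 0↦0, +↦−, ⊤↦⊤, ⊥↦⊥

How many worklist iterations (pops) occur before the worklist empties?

9

Iteration log — 9 steps:
  step 1. node 0  ⊔preds=+  new=+  old=⊥  +wl: 
  step 2. node 1  ⊔preds=+  new=−  old=⊥  +wl: 0
  step 3. node 2  ⊔preds=−  new=+  stable
  step 4. node 0  ⊔preds=⊤  new=⊤  old=+  +wl: 1
  step 5. node 1  ⊔preds=⊤  new=⊤  old=−  +wl: 0,2
  step 6. node 0  ⊔preds=⊤  new=⊤  stable
  step 7. node 2  ⊔preds=⊤  new=⊤  old=+  +wl: 0,1
  step 8. node 0  ⊔preds=⊤  new=⊤  stable
  step 9. node 1  ⊔preds=⊤  new=⊤  stable

Least fixpoint reached:
  node 0: ⊤
  node 1: ⊤
  node 2: ⊤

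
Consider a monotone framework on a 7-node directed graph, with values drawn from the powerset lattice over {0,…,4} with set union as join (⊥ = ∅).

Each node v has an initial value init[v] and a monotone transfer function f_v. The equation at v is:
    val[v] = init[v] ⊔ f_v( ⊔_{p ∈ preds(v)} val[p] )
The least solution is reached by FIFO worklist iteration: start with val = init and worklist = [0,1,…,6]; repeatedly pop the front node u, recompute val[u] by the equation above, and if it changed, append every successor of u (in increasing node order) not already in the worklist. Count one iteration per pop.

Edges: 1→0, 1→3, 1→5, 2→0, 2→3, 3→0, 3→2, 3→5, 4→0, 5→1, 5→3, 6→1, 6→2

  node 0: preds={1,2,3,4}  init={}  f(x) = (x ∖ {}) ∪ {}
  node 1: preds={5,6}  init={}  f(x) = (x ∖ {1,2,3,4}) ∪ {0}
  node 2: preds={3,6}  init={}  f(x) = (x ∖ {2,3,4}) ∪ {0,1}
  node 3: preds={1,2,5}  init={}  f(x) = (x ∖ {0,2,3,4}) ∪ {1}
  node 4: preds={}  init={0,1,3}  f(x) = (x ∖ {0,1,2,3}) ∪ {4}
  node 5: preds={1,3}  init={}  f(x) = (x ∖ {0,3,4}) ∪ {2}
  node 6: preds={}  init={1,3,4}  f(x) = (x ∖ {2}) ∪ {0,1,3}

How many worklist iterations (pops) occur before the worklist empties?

11

Trace (11 dequeues):
  [1] u=0 | in {0,1,3} | out {0,1,3} | prev {} | push {}
  [2] u=1 | in {1,3,4} | out {0} | prev {} | push {0}
  [3] u=2 | in {1,3,4} | out {0,1} | prev {} | push {}
  [4] u=3 | in {0,1} | out {1} | prev {} | push {2}
  [5] u=4 | in {} | out {0,1,3,4} | prev {0,1,3} | push {}
  [6] u=5 | in {0,1} | out {1,2} | prev {} | push {1,3}
  [7] u=6 | in {} | out {0,1,3,4} | prev {1,3,4} | push {}
  [8] u=0 | in {0,1,3,4} | out {0,1,3,4} | prev {0,1,3} | push {}
  [9] u=2 | in {0,1,3,4} | out {0,1} | ==
  [10] u=1 | in {0,1,2,3,4} | out {0} | ==
  [11] u=3 | in {0,1,2} | out {1} | ==

Converged values:
  [0] {0,1,3,4}
  [1] {0}
  [2] {0,1}
  [3] {1}
  [4] {0,1,3,4}
  [5] {1,2}
  [6] {0,1,3,4}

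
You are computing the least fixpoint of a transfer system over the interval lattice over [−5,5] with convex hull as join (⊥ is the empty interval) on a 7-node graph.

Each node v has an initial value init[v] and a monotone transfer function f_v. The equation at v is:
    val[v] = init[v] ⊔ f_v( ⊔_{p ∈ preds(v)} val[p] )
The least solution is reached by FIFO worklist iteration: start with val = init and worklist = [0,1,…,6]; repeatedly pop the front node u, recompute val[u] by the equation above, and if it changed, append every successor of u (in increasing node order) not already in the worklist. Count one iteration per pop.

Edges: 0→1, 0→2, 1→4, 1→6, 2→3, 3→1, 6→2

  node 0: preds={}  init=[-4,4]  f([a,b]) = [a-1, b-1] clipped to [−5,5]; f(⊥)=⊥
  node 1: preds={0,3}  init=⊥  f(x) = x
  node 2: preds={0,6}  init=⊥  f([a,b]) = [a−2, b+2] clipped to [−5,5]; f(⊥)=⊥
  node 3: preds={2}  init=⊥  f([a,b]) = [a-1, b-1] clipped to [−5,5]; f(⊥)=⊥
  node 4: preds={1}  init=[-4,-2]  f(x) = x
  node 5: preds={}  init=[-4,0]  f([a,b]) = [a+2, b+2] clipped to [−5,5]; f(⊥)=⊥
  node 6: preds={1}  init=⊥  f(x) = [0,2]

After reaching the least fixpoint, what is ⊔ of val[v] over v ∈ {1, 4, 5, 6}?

Trace (11 dequeues):
  [1] u=0 | in ⊥ | out [-4,4] | ==
  [2] u=1 | in [-4,4] | out [-4,4] | prev ⊥ | push {}
  [3] u=2 | in [-4,4] | out [-5,5] | prev ⊥ | push {}
  [4] u=3 | in [-5,5] | out [-5,4] | prev ⊥ | push {1}
  [5] u=4 | in [-4,4] | out [-4,4] | prev [-4,-2] | push {}
  [6] u=5 | in ⊥ | out [-4,0] | ==
  [7] u=6 | in [-4,4] | out [0,2] | prev ⊥ | push {2}
  [8] u=1 | in [-5,4] | out [-5,4] | prev [-4,4] | push {4,6}
  [9] u=2 | in [-4,4] | out [-5,5] | ==
  [10] u=4 | in [-5,4] | out [-5,4] | prev [-4,4] | push {}
  [11] u=6 | in [-5,4] | out [0,2] | ==

Converged values:
  [0] [-4,4]
  [1] [-5,4]
  [2] [-5,5]
  [3] [-5,4]
  [4] [-5,4]
  [5] [-4,0]
  [6] [0,2]

[-5,4]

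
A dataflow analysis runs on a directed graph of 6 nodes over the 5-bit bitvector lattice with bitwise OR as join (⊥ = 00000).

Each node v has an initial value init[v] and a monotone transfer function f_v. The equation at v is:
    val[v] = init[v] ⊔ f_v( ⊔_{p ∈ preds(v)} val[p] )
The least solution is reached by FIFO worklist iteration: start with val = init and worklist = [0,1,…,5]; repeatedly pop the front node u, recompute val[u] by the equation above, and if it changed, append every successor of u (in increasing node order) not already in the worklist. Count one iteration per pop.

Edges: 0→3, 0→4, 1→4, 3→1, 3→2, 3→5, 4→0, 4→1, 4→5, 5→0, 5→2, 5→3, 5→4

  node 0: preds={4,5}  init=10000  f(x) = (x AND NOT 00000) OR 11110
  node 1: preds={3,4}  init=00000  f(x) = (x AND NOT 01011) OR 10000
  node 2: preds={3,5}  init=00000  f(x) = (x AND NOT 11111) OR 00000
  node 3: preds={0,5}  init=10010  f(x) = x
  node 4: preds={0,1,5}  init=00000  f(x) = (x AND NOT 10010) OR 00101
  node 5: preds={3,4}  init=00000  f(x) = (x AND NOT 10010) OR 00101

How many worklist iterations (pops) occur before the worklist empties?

14

Worklist (14 pops):
  #1 pop 0: in=00000 → 11110 (was 10000); enqueue []
  #2 pop 1: in=10010 → 10000 (was 00000); enqueue []
  #3 pop 2: in=10010 → 00000 (no change)
  #4 pop 3: in=11110 → 11110 (was 10010); enqueue [1,2]
  #5 pop 4: in=11110 → 01101 (was 00000); enqueue [0]
  #6 pop 5: in=11111 → 01101 (was 00000); enqueue [3,4]
  #7 pop 1: in=11111 → 10100 (was 10000); enqueue []
  #8 pop 2: in=11111 → 00000 (no change)
  #9 pop 0: in=01101 → 11111 (was 11110); enqueue []
  #10 pop 3: in=11111 → 11111 (was 11110); enqueue [1,2,5]
  #11 pop 4: in=11111 → 01101 (no change)
  #12 pop 1: in=11111 → 10100 (no change)
  #13 pop 2: in=11111 → 00000 (no change)
  #14 pop 5: in=11111 → 01101 (no change)

Fixpoint:
  val[0] = 11111
  val[1] = 10100
  val[2] = 00000
  val[3] = 11111
  val[4] = 01101
  val[5] = 01101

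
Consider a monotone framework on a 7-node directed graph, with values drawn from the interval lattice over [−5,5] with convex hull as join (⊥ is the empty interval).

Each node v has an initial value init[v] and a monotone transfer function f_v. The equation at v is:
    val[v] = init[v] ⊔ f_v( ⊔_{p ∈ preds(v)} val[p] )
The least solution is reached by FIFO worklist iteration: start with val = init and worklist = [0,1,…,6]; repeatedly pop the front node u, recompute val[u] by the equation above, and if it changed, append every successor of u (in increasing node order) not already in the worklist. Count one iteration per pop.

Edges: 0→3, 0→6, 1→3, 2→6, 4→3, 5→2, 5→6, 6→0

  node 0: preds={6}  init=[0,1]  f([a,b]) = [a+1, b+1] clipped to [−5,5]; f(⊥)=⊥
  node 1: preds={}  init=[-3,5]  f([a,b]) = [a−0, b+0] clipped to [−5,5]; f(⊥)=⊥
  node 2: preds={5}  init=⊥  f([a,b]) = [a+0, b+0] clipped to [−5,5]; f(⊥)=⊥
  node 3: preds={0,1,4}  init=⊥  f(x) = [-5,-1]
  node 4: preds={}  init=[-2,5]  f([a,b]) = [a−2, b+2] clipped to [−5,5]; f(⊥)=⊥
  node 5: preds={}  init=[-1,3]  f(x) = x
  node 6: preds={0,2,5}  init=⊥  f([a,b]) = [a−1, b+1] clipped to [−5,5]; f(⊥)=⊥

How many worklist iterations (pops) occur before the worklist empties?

Worklist (11 pops):
  #1 pop 0: in=⊥ → [0,1] (no change)
  #2 pop 1: in=⊥ → [-3,5] (no change)
  #3 pop 2: in=[-1,3] → [-1,3] (was ⊥); enqueue []
  #4 pop 3: in=[-3,5] → [-5,-1] (was ⊥); enqueue []
  #5 pop 4: in=⊥ → [-2,5] (no change)
  #6 pop 5: in=⊥ → [-1,3] (no change)
  #7 pop 6: in=[-1,3] → [-2,4] (was ⊥); enqueue [0]
  #8 pop 0: in=[-2,4] → [-1,5] (was [0,1]); enqueue [3,6]
  #9 pop 3: in=[-3,5] → [-5,-1] (no change)
  #10 pop 6: in=[-1,5] → [-2,5] (was [-2,4]); enqueue [0]
  #11 pop 0: in=[-2,5] → [-1,5] (no change)

Fixpoint:
  val[0] = [-1,5]
  val[1] = [-3,5]
  val[2] = [-1,3]
  val[3] = [-5,-1]
  val[4] = [-2,5]
  val[5] = [-1,3]
  val[6] = [-2,5]

11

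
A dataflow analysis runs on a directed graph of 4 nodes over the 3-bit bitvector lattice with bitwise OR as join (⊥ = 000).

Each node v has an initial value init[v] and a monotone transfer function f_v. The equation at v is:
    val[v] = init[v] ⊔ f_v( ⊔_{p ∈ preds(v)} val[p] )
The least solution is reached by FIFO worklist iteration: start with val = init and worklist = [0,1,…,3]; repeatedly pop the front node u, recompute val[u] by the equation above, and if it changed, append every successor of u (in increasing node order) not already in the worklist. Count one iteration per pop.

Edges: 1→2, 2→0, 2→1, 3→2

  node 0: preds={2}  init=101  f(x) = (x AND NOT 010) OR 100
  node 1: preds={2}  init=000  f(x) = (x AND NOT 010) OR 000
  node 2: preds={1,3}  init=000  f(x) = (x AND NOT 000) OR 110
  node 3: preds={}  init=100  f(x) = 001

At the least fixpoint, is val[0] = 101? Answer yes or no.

yes

Iteration log — 10 steps:
  step 1. node 0  ⊔preds=000  new=101  stable
  step 2. node 1  ⊔preds=000  new=000  stable
  step 3. node 2  ⊔preds=100  new=110  old=000  +wl: 0,1
  step 4. node 3  ⊔preds=000  new=101  old=100  +wl: 2
  step 5. node 0  ⊔preds=110  new=101  stable
  step 6. node 1  ⊔preds=110  new=100  old=000  +wl: 
  step 7. node 2  ⊔preds=101  new=111  old=110  +wl: 0,1
  step 8. node 0  ⊔preds=111  new=101  stable
  step 9. node 1  ⊔preds=111  new=101  old=100  +wl: 2
  step 10. node 2  ⊔preds=101  new=111  stable

Least fixpoint reached:
  node 0: 101
  node 1: 101
  node 2: 111
  node 3: 101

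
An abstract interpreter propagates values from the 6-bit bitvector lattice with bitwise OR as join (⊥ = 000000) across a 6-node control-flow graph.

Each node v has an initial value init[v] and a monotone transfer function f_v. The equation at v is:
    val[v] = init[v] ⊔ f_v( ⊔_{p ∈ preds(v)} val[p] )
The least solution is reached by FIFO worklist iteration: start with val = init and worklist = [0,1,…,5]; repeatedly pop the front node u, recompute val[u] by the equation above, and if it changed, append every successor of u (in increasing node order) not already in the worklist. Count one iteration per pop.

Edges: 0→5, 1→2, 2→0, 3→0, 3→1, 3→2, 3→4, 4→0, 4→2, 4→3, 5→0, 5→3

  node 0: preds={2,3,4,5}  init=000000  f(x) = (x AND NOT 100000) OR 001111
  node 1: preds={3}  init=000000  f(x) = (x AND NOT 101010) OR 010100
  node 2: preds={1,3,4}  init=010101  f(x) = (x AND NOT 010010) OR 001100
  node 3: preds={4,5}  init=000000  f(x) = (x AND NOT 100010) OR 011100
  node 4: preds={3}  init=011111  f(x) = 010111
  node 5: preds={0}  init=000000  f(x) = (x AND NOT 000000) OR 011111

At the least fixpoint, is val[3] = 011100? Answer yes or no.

Iteration log — 10 steps:
  step 1. node 0  ⊔preds=011111  new=011111  old=000000  +wl: 
  step 2. node 1  ⊔preds=000000  new=010100  old=000000  +wl: 
  step 3. node 2  ⊔preds=011111  new=011101  old=010101  +wl: 0
  step 4. node 3  ⊔preds=011111  new=011101  old=000000  +wl: 1,2
  step 5. node 4  ⊔preds=011101  new=011111  stable
  step 6. node 5  ⊔preds=011111  new=011111  old=000000  +wl: 3
  step 7. node 0  ⊔preds=011111  new=011111  stable
  step 8. node 1  ⊔preds=011101  new=010101  old=010100  +wl: 
  step 9. node 2  ⊔preds=011111  new=011101  stable
  step 10. node 3  ⊔preds=011111  new=011101  stable

Least fixpoint reached:
  node 0: 011111
  node 1: 010101
  node 2: 011101
  node 3: 011101
  node 4: 011111
  node 5: 011111

no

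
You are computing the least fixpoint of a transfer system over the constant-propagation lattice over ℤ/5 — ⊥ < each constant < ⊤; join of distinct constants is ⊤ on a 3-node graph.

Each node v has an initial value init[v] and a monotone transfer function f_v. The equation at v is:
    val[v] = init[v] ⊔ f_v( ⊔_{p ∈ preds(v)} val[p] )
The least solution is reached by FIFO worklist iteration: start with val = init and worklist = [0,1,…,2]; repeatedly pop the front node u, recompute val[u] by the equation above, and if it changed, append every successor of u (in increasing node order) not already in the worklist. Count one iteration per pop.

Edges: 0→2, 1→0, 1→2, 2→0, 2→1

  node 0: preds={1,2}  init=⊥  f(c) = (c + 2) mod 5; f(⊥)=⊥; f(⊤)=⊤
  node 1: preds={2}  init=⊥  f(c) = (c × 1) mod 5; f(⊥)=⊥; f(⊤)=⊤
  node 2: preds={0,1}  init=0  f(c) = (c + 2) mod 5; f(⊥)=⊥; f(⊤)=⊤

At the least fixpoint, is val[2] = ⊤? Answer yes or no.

Iteration log — 7 steps:
  step 1. node 0  ⊔preds=0  new=2  old=⊥  +wl: 
  step 2. node 1  ⊔preds=0  new=0  old=⊥  +wl: 0
  step 3. node 2  ⊔preds=⊤  new=⊤  old=0  +wl: 1
  step 4. node 0  ⊔preds=⊤  new=⊤  old=2  +wl: 2
  step 5. node 1  ⊔preds=⊤  new=⊤  old=0  +wl: 0
  step 6. node 2  ⊔preds=⊤  new=⊤  stable
  step 7. node 0  ⊔preds=⊤  new=⊤  stable

Least fixpoint reached:
  node 0: ⊤
  node 1: ⊤
  node 2: ⊤

yes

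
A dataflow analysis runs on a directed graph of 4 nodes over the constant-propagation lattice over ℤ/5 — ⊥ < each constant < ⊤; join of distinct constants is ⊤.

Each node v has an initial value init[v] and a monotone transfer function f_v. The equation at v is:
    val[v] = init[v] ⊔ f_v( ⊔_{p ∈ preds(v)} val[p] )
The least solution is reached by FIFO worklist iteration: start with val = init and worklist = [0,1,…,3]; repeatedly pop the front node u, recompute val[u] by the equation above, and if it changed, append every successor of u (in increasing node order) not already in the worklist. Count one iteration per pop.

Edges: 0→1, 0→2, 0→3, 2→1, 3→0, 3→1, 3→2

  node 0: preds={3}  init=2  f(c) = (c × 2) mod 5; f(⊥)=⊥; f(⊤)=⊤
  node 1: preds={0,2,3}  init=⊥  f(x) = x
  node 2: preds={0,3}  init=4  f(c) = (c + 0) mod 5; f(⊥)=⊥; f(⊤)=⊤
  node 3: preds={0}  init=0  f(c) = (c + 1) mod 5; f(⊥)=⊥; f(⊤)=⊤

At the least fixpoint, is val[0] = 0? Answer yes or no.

Worklist (7 pops):
  #1 pop 0: in=0 → ⊤ (was 2); enqueue []
  #2 pop 1: in=⊤ → ⊤ (was ⊥); enqueue []
  #3 pop 2: in=⊤ → ⊤ (was 4); enqueue [1]
  #4 pop 3: in=⊤ → ⊤ (was 0); enqueue [0,2]
  #5 pop 1: in=⊤ → ⊤ (no change)
  #6 pop 0: in=⊤ → ⊤ (no change)
  #7 pop 2: in=⊤ → ⊤ (no change)

Fixpoint:
  val[0] = ⊤
  val[1] = ⊤
  val[2] = ⊤
  val[3] = ⊤

no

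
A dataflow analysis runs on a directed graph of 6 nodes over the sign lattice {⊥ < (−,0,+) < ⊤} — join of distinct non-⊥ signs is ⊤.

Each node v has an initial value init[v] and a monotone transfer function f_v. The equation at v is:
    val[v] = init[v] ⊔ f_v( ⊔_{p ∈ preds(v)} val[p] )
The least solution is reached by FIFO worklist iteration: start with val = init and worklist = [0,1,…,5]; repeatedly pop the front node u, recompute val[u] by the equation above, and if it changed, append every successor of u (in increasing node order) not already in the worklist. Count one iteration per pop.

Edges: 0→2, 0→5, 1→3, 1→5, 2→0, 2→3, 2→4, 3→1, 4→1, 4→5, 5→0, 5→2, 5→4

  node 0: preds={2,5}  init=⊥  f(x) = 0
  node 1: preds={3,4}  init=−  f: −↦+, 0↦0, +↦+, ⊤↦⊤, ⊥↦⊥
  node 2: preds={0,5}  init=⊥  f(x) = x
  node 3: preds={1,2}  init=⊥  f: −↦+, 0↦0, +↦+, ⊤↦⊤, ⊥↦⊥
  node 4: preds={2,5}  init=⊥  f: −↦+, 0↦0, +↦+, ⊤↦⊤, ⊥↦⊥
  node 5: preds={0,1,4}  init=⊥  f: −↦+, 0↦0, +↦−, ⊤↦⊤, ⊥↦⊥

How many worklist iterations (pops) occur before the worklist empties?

14

Worklist (14 pops):
  #1 pop 0: in=⊥ → 0 (was ⊥); enqueue []
  #2 pop 1: in=⊥ → − (no change)
  #3 pop 2: in=0 → 0 (was ⊥); enqueue [0]
  #4 pop 3: in=⊤ → ⊤ (was ⊥); enqueue [1]
  #5 pop 4: in=0 → 0 (was ⊥); enqueue []
  #6 pop 5: in=⊤ → ⊤ (was ⊥); enqueue [2,4]
  #7 pop 0: in=⊤ → 0 (no change)
  #8 pop 1: in=⊤ → ⊤ (was −); enqueue [3,5]
  #9 pop 2: in=⊤ → ⊤ (was 0); enqueue [0]
  #10 pop 4: in=⊤ → ⊤ (was 0); enqueue [1]
  #11 pop 3: in=⊤ → ⊤ (no change)
  #12 pop 5: in=⊤ → ⊤ (no change)
  #13 pop 0: in=⊤ → 0 (no change)
  #14 pop 1: in=⊤ → ⊤ (no change)

Fixpoint:
  val[0] = 0
  val[1] = ⊤
  val[2] = ⊤
  val[3] = ⊤
  val[4] = ⊤
  val[5] = ⊤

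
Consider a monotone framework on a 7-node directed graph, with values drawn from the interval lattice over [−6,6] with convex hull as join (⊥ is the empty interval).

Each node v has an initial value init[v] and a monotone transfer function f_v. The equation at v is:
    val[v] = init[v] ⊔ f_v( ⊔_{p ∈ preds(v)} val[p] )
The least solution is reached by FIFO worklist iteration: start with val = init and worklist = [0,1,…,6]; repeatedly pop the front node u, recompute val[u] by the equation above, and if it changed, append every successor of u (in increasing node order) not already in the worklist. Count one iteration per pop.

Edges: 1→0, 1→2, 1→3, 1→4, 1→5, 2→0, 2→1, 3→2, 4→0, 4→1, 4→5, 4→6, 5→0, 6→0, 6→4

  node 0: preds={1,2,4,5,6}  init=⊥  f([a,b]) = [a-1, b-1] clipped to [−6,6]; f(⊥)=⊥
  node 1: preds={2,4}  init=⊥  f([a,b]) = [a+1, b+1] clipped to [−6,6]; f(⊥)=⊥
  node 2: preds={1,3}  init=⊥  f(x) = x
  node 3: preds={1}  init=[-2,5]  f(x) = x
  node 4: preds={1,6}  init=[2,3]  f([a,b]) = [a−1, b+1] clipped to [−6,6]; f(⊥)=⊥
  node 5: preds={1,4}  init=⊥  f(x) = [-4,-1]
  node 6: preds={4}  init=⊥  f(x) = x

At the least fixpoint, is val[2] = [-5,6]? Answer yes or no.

Trace (53 dequeues):
  [1] u=0 | in [2,3] | out [1,2] | prev ⊥ | push {}
  [2] u=1 | in [2,3] | out [3,4] | prev ⊥ | push {0}
  [3] u=2 | in [-2,5] | out [-2,5] | prev ⊥ | push {1}
  [4] u=3 | in [3,4] | out [-2,5] | ==
  [5] u=4 | in [3,4] | out [2,5] | prev [2,3] | push {}
  [6] u=5 | in [2,5] | out [-4,-1] | prev ⊥ | push {}
  [7] u=6 | in [2,5] | out [2,5] | prev ⊥ | push {4}
  [8] u=0 | in [-4,5] | out [-5,4] | prev [1,2] | push {}
  [9] u=1 | in [-2,5] | out [-1,6] | prev [3,4] | push {0,2,3,5}
  [10] u=4 | in [-1,6] | out [-2,6] | prev [2,5] | push {1,6}
  [11] u=0 | in [-4,6] | out [-5,5] | prev [-5,4] | push {}
  [12] u=2 | in [-2,6] | out [-2,6] | prev [-2,5] | push {0}
  [13] u=3 | in [-1,6] | out [-2,6] | prev [-2,5] | push {2}
  [14] u=5 | in [-2,6] | out [-4,-1] | ==
  [15] u=1 | in [-2,6] | out [-1,6] | ==
  [16] u=6 | in [-2,6] | out [-2,6] | prev [2,5] | push {4}
  [17] u=0 | in [-4,6] | out [-5,5] | ==
  [18] u=2 | in [-2,6] | out [-2,6] | ==
  [19] u=4 | in [-2,6] | out [-3,6] | prev [-2,6] | push {0,1,5,6}
  [20] u=0 | in [-4,6] | out [-5,5] | ==
  [21] u=1 | in [-3,6] | out [-2,6] | prev [-1,6] | push {0,2,3,4}
  [22] u=5 | in [-3,6] | out [-4,-1] | ==
  [23] u=6 | in [-3,6] | out [-3,6] | prev [-2,6] | push {}
  [24] u=0 | in [-4,6] | out [-5,5] | ==
  [25] u=2 | in [-2,6] | out [-2,6] | ==
  [26] u=3 | in [-2,6] | out [-2,6] | ==
  [27] u=4 | in [-3,6] | out [-4,6] | prev [-3,6] | push {0,1,5,6}
  [28] u=0 | in [-4,6] | out [-5,5] | ==
  [29] u=1 | in [-4,6] | out [-3,6] | prev [-2,6] | push {0,2,3,4}
  [30] u=5 | in [-4,6] | out [-4,-1] | ==
  [31] u=6 | in [-4,6] | out [-4,6] | prev [-3,6] | push {}
  [32] u=0 | in [-4,6] | out [-5,5] | ==
  [33] u=2 | in [-3,6] | out [-3,6] | prev [-2,6] | push {0,1}
  [34] u=3 | in [-3,6] | out [-3,6] | prev [-2,6] | push {2}
  [35] u=4 | in [-4,6] | out [-5,6] | prev [-4,6] | push {5,6}
  [36] u=0 | in [-5,6] | out [-6,5] | prev [-5,5] | push {}
  [37] u=1 | in [-5,6] | out [-4,6] | prev [-3,6] | push {0,3,4}
  [38] u=2 | in [-4,6] | out [-4,6] | prev [-3,6] | push {1}
  [39] u=5 | in [-5,6] | out [-4,-1] | ==
  [40] u=6 | in [-5,6] | out [-5,6] | prev [-4,6] | push {}
  [41] u=0 | in [-5,6] | out [-6,5] | ==
  [42] u=3 | in [-4,6] | out [-4,6] | prev [-3,6] | push {2}
  [43] u=4 | in [-5,6] | out [-6,6] | prev [-5,6] | push {0,5,6}
  [44] u=1 | in [-6,6] | out [-5,6] | prev [-4,6] | push {3,4}
  [45] u=2 | in [-5,6] | out [-5,6] | prev [-4,6] | push {1}
  [46] u=0 | in [-6,6] | out [-6,5] | ==
  [47] u=5 | in [-6,6] | out [-4,-1] | ==
  [48] u=6 | in [-6,6] | out [-6,6] | prev [-5,6] | push {0}
  [49] u=3 | in [-5,6] | out [-5,6] | prev [-4,6] | push {2}
  [50] u=4 | in [-6,6] | out [-6,6] | ==
  [51] u=1 | in [-6,6] | out [-5,6] | ==
  [52] u=0 | in [-6,6] | out [-6,5] | ==
  [53] u=2 | in [-5,6] | out [-5,6] | ==

Converged values:
  [0] [-6,5]
  [1] [-5,6]
  [2] [-5,6]
  [3] [-5,6]
  [4] [-6,6]
  [5] [-4,-1]
  [6] [-6,6]

yes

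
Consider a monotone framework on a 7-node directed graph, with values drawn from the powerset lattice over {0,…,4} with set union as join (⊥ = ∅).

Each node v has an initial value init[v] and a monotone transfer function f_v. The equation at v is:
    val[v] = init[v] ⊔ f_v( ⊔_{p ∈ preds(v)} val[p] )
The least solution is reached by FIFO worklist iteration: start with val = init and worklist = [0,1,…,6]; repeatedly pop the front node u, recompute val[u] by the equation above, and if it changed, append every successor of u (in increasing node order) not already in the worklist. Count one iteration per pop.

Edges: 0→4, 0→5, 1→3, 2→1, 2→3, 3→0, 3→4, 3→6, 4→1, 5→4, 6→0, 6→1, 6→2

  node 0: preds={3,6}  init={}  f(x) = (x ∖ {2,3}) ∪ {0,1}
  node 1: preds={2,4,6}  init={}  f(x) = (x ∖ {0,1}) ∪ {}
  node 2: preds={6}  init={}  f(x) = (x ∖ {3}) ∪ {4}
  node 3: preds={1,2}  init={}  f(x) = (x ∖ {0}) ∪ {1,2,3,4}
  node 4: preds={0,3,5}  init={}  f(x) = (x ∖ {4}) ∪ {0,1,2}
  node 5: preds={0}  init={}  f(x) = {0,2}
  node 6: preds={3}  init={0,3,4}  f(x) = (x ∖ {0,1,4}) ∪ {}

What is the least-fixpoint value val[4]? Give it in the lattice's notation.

{0,1,2,3}

Worklist (13 pops):
  #1 pop 0: in={0,3,4} → {0,1,4} (was {}); enqueue []
  #2 pop 1: in={0,3,4} → {3,4} (was {}); enqueue []
  #3 pop 2: in={0,3,4} → {0,4} (was {}); enqueue [1]
  #4 pop 3: in={0,3,4} → {1,2,3,4} (was {}); enqueue [0]
  #5 pop 4: in={0,1,2,3,4} → {0,1,2,3} (was {}); enqueue []
  #6 pop 5: in={0,1,4} → {0,2} (was {}); enqueue [4]
  #7 pop 6: in={1,2,3,4} → {0,2,3,4} (was {0,3,4}); enqueue [2]
  #8 pop 1: in={0,1,2,3,4} → {2,3,4} (was {3,4}); enqueue [3]
  #9 pop 0: in={0,1,2,3,4} → {0,1,4} (no change)
  #10 pop 4: in={0,1,2,3,4} → {0,1,2,3} (no change)
  #11 pop 2: in={0,2,3,4} → {0,2,4} (was {0,4}); enqueue [1]
  #12 pop 3: in={0,2,3,4} → {1,2,3,4} (no change)
  #13 pop 1: in={0,1,2,3,4} → {2,3,4} (no change)

Fixpoint:
  val[0] = {0,1,4}
  val[1] = {2,3,4}
  val[2] = {0,2,4}
  val[3] = {1,2,3,4}
  val[4] = {0,1,2,3}
  val[5] = {0,2}
  val[6] = {0,2,3,4}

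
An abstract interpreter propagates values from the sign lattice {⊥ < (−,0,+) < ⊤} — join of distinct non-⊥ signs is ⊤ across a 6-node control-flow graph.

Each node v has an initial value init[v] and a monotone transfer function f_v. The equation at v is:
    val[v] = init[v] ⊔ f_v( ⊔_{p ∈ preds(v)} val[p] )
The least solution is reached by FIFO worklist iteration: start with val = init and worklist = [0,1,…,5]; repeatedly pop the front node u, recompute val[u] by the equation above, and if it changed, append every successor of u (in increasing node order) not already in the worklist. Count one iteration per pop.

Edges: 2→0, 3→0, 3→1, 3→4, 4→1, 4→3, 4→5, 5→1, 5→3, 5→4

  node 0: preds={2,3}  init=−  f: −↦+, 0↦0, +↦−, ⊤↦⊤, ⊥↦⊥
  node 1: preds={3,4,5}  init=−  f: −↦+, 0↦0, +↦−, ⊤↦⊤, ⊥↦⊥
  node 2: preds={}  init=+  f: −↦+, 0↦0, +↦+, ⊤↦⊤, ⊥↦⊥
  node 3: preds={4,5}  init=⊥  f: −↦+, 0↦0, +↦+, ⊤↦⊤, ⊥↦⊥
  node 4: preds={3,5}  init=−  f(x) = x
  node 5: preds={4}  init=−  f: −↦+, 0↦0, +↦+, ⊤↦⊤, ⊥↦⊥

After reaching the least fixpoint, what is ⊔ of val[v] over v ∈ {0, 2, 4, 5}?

Worklist (12 pops):
  #1 pop 0: in=+ → − (no change)
  #2 pop 1: in=− → ⊤ (was −); enqueue []
  #3 pop 2: in=⊥ → + (no change)
  #4 pop 3: in=− → + (was ⊥); enqueue [0,1]
  #5 pop 4: in=⊤ → ⊤ (was −); enqueue [3]
  #6 pop 5: in=⊤ → ⊤ (was −); enqueue [4]
  #7 pop 0: in=+ → − (no change)
  #8 pop 1: in=⊤ → ⊤ (no change)
  #9 pop 3: in=⊤ → ⊤ (was +); enqueue [0,1]
  #10 pop 4: in=⊤ → ⊤ (no change)
  #11 pop 0: in=⊤ → ⊤ (was −); enqueue []
  #12 pop 1: in=⊤ → ⊤ (no change)

Fixpoint:
  val[0] = ⊤
  val[1] = ⊤
  val[2] = +
  val[3] = ⊤
  val[4] = ⊤
  val[5] = ⊤

⊤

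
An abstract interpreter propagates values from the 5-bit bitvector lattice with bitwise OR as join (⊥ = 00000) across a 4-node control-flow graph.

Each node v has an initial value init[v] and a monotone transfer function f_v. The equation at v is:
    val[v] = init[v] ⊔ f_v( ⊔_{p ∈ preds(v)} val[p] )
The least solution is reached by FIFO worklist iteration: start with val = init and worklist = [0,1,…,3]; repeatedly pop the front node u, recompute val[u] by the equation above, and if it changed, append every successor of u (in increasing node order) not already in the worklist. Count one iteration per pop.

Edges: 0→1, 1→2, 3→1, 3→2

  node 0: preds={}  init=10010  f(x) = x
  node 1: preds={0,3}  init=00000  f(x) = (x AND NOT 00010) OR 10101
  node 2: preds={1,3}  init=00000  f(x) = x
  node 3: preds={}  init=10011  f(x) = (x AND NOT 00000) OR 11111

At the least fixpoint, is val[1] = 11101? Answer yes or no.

yes

Iteration log — 6 steps:
  step 1. node 0  ⊔preds=00000  new=10010  stable
  step 2. node 1  ⊔preds=10011  new=10101  old=00000  +wl: 
  step 3. node 2  ⊔preds=10111  new=10111  old=00000  +wl: 
  step 4. node 3  ⊔preds=00000  new=11111  old=10011  +wl: 1,2
  step 5. node 1  ⊔preds=11111  new=11101  old=10101  +wl: 
  step 6. node 2  ⊔preds=11111  new=11111  old=10111  +wl: 

Least fixpoint reached:
  node 0: 10010
  node 1: 11101
  node 2: 11111
  node 3: 11111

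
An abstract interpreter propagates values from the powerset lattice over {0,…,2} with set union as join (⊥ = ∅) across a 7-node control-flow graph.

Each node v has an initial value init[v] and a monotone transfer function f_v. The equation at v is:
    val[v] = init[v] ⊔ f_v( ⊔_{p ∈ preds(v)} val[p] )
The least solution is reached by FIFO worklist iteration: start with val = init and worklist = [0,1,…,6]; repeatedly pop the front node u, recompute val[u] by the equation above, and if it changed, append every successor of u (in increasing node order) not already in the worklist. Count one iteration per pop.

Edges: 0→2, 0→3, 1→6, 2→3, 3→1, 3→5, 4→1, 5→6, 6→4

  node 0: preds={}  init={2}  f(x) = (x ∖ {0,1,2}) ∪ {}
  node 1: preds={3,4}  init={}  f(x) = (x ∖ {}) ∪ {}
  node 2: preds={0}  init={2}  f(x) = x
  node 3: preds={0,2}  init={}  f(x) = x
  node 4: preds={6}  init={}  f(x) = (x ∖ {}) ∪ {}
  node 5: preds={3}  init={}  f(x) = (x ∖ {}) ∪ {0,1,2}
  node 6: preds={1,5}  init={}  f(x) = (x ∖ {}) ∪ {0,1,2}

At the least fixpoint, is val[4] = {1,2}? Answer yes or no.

Trace (12 dequeues):
  [1] u=0 | in {} | out {2} | ==
  [2] u=1 | in {} | out {} | ==
  [3] u=2 | in {2} | out {2} | ==
  [4] u=3 | in {2} | out {2} | prev {} | push {1}
  [5] u=4 | in {} | out {} | ==
  [6] u=5 | in {2} | out {0,1,2} | prev {} | push {}
  [7] u=6 | in {0,1,2} | out {0,1,2} | prev {} | push {4}
  [8] u=1 | in {2} | out {2} | prev {} | push {6}
  [9] u=4 | in {0,1,2} | out {0,1,2} | prev {} | push {1}
  [10] u=6 | in {0,1,2} | out {0,1,2} | ==
  [11] u=1 | in {0,1,2} | out {0,1,2} | prev {2} | push {6}
  [12] u=6 | in {0,1,2} | out {0,1,2} | ==

Converged values:
  [0] {2}
  [1] {0,1,2}
  [2] {2}
  [3] {2}
  [4] {0,1,2}
  [5] {0,1,2}
  [6] {0,1,2}

no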